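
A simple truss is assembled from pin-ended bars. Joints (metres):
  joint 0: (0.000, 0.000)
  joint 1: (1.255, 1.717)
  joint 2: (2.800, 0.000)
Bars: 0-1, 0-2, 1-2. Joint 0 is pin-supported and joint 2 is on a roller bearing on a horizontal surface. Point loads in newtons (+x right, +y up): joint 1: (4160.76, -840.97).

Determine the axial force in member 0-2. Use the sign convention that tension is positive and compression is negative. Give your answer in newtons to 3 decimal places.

N=3 nodes, M=3 members, R=3 reactions → 2N=6, M+R=6
member 0 (0-1): L=2.1268, (cx,cy)=(0.5901,0.8073)
member 1 (0-2): L=2.8000, (cx,cy)=(1.0000,0.0000)
member 2 (1-2): L=2.3098, (cx,cy)=(0.6689,-0.7434)
solve A·x = −loads:
  F[0-1] = +2585.5600 N (tension)
  F[0-2] = +2635.0234 N (tension)
  F[1-2] = -3939.3797 N (compression)
  Rx@0 = -4160.7600 N
  Ry@0 = -2087.4022 N
  Ry@2 = +2928.3722 N

2635.023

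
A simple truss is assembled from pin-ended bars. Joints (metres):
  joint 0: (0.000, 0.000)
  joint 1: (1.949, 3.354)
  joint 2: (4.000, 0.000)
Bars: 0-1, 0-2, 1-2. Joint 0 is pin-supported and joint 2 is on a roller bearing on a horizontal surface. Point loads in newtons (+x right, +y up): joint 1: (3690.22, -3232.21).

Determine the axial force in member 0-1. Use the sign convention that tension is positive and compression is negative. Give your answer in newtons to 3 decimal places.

N=3 nodes, M=3 members, R=3 reactions → 2N=6, M+R=6
member 0 (0-1): L=3.8792, (cx,cy)=(0.5024,0.8646)
member 1 (0-2): L=4.0000, (cx,cy)=(1.0000,0.0000)
member 2 (1-2): L=3.9314, (cx,cy)=(0.5217,-0.8531)
solve A·x = −loads:
  F[0-1] = +1661.9268 N (tension)
  F[0-2] = +2855.2218 N (tension)
  F[1-2] = -5472.9512 N (compression)
  Rx@0 = -3690.2200 N
  Ry@0 = -1436.9338 N
  Ry@2 = +4669.1438 N

1661.927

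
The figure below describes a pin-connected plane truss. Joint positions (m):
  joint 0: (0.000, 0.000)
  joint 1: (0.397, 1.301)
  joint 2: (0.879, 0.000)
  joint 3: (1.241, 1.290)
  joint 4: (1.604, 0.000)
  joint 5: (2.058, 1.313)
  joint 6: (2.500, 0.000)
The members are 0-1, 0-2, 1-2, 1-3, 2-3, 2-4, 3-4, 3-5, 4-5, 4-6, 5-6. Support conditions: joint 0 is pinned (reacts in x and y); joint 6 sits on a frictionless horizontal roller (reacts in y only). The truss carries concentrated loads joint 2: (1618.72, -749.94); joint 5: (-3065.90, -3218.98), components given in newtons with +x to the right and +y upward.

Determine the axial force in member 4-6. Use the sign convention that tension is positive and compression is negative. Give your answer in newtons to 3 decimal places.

N=7 nodes, M=11 members, R=3 reactions → 2N=14, M+R=14
member 0 (0-1): L=1.3602, (cx,cy)=(0.2919,0.9565)
member 1 (0-2): L=0.8790, (cx,cy)=(1.0000,0.0000)
member 2 (1-2): L=1.3874, (cx,cy)=(0.3474,-0.9377)
member 3 (1-3): L=0.8441, (cx,cy)=(0.9999,-0.0130)
member 4 (2-3): L=1.3398, (cx,cy)=(0.2702,0.9628)
member 5 (2-4): L=0.7250, (cx,cy)=(1.0000,0.0000)
member 6 (3-4): L=1.3401, (cx,cy)=(0.2709,-0.9626)
member 7 (3-5): L=0.8173, (cx,cy)=(0.9996,0.0281)
member 8 (4-5): L=1.3893, (cx,cy)=(0.3268,0.9451)
member 9 (4-6): L=0.8960, (cx,cy)=(1.0000,0.0000)
member 10 (5-6): L=1.3854, (cx,cy)=(0.3190,-0.9477)
solve A·x = −loads:
  F[0-1] = -2786.9306 N (compression)
  F[0-2] = -633.7763 N (compression)
  F[1-2] = +2867.7973 N (tension)
  F[1-3] = -1809.8538 N (compression)
  F[2-3] = -2014.1419 N (compression)
  F[2-4] = -712.0118 N (compression)
  F[3-4] = +1906.1069 N (tension)
  F[3-5] = -2871.3424 N (compression)
  F[4-5] = -1941.4362 N (compression)
  F[4-6] = +438.7456 N (tension)
  F[5-6] = -1375.1994 N (compression)
  Rx@0 = +1447.1800 N
  Ry@0 = +2665.5874 N
  Ry@6 = +1303.3326 N

438.746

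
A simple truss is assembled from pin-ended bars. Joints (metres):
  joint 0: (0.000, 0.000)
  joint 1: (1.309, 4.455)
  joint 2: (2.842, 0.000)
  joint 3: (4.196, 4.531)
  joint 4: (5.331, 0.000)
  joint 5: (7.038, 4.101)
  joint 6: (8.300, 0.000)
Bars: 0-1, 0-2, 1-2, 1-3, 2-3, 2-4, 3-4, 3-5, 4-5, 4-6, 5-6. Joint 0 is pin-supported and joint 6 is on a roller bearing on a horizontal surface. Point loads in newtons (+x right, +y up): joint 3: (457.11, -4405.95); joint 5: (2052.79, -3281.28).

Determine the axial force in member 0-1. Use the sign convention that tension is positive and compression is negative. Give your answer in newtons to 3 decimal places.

-1473.415

N=7 nodes, M=11 members, R=3 reactions → 2N=14, M+R=14
member 0 (0-1): L=4.6433, (cx,cy)=(0.2819,0.9594)
member 1 (0-2): L=2.8420, (cx,cy)=(1.0000,0.0000)
member 2 (1-2): L=4.7114, (cx,cy)=(0.3254,-0.9456)
member 3 (1-3): L=2.8880, (cx,cy)=(0.9997,0.0263)
member 4 (2-3): L=4.7290, (cx,cy)=(0.2863,0.9581)
member 5 (2-4): L=2.4890, (cx,cy)=(1.0000,0.0000)
member 6 (3-4): L=4.6710, (cx,cy)=(0.2430,-0.9700)
member 7 (3-5): L=2.8743, (cx,cy)=(0.9887,-0.1496)
member 8 (4-5): L=4.4421, (cx,cy)=(0.3843,0.9232)
member 9 (4-6): L=2.9690, (cx,cy)=(1.0000,0.0000)
member 10 (5-6): L=4.2908, (cx,cy)=(0.2941,-0.9558)
solve A·x = −loads:
  F[0-1] = -1473.4154 N (compression)
  F[0-2] = +2925.2703 N (tension)
  F[1-2] = +1470.1285 N (tension)
  F[1-3] = -894.0336 N (compression)
  F[2-3] = -1450.8697 N (compression)
  F[2-4] = +3819.0363 N (tension)
  F[3-4] = -2919.9213 N (compression)
  F[3-5] = -1068.7648 N (compression)
  F[4-5] = +3067.9779 N (tension)
  F[4-6] = +1930.5661 N (tension)
  F[5-6] = -6563.9034 N (compression)
  Rx@0 = -2509.9000 N
  Ry@0 = +1413.6551 N
  Ry@6 = +6273.5749 N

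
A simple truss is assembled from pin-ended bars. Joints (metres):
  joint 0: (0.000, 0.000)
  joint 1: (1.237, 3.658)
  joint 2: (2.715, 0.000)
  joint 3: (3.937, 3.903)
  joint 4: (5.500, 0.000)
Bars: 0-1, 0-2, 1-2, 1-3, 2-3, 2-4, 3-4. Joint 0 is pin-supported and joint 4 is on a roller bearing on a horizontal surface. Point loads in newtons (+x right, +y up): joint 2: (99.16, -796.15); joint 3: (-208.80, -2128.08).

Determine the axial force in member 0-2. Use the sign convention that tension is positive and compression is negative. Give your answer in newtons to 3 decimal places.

N=5 nodes, M=7 members, R=3 reactions → 2N=10, M+R=10
member 0 (0-1): L=3.8615, (cx,cy)=(0.3203,0.9473)
member 1 (0-2): L=2.7150, (cx,cy)=(1.0000,0.0000)
member 2 (1-2): L=3.9453, (cx,cy)=(0.3746,-0.9272)
member 3 (1-3): L=2.7111, (cx,cy)=(0.9959,0.0904)
member 4 (2-3): L=4.0898, (cx,cy)=(0.2988,0.9543)
member 5 (2-4): L=2.7850, (cx,cy)=(1.0000,0.0000)
member 6 (3-4): L=4.2043, (cx,cy)=(0.3718,-0.9283)
solve A·x = −loads:
  F[0-1] = -1220.3873 N (compression)
  F[0-2] = +281.3018 N (tension)
  F[1-2] = +1165.8703 N (tension)
  F[1-3] = -831.1034 N (compression)
  F[2-3] = -298.4524 N (compression)
  F[2-4] = +708.0774 N (tension)
  F[3-4] = -1904.6641 N (compression)
  Rx@0 = +109.6400 N
  Ry@0 = +1156.0751 N
  Ry@4 = +1768.1549 N

281.302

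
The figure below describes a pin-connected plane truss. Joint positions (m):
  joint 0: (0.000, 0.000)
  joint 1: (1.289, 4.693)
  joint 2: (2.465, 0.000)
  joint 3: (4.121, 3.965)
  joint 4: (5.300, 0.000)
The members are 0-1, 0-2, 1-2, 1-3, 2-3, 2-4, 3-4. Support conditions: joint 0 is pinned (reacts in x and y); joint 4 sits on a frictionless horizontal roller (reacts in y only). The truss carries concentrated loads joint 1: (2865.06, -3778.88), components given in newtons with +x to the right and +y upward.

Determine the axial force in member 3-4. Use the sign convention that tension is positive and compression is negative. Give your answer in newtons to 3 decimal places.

N=5 nodes, M=7 members, R=3 reactions → 2N=10, M+R=10
member 0 (0-1): L=4.8668, (cx,cy)=(0.2649,0.9643)
member 1 (0-2): L=2.4650, (cx,cy)=(1.0000,0.0000)
member 2 (1-2): L=4.8381, (cx,cy)=(0.2431,-0.9700)
member 3 (1-3): L=2.9241, (cx,cy)=(0.9685,-0.2490)
member 4 (2-3): L=4.2969, (cx,cy)=(0.3854,0.9228)
member 5 (2-4): L=2.8350, (cx,cy)=(1.0000,0.0000)
member 6 (3-4): L=4.1366, (cx,cy)=(0.2850,-0.9585)
solve A·x = −loads:
  F[0-1] = -334.8567 N (compression)
  F[0-2] = +2953.7487 N (tension)
  F[1-2] = -2971.4736 N (compression)
  F[1-3] = -2304.0204 N (compression)
  F[2-3] = +3123.6474 N (tension)
  F[2-4] = +1027.6425 N (tension)
  F[3-4] = -3605.5316 N (compression)
  Rx@0 = -2865.0600 N
  Ry@0 = +322.8983 N
  Ry@4 = +3455.9817 N

-3605.532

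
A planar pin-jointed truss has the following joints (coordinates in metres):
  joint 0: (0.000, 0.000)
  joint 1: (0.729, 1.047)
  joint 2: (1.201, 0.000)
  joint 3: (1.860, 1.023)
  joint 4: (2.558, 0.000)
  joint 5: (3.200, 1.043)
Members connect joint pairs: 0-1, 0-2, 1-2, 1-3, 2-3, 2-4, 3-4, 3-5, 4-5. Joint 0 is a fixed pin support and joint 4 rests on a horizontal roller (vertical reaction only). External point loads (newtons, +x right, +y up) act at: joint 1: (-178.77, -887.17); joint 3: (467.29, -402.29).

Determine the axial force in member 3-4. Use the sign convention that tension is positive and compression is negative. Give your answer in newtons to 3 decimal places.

-797.854

N=6 nodes, M=9 members, R=3 reactions → 2N=12, M+R=12
member 0 (0-1): L=1.2758, (cx,cy)=(0.5714,0.8207)
member 1 (0-2): L=1.2010, (cx,cy)=(1.0000,0.0000)
member 2 (1-2): L=1.1485, (cx,cy)=(0.4110,-0.9116)
member 3 (1-3): L=1.1313, (cx,cy)=(0.9998,-0.0212)
member 4 (2-3): L=1.2169, (cx,cy)=(0.5415,0.8407)
member 5 (2-4): L=1.3570, (cx,cy)=(1.0000,0.0000)
member 6 (3-4): L=1.2384, (cx,cy)=(0.5636,-0.8260)
member 7 (3-5): L=1.3401, (cx,cy)=(0.9999,0.0149)
member 8 (4-5): L=1.2248, (cx,cy)=(0.5242,0.8516)
solve A·x = −loads:
  F[0-1] = -768.1588 N (compression)
  F[0-2] = +727.4528 N (tension)
  F[1-2] = -278.2605 N (compression)
  F[1-3] = -145.8361 N (compression)
  F[2-3] = +301.7526 N (tension)
  F[2-4] = +449.6802 N (tension)
  F[3-4] = -797.8537 N (compression)
  F[3-5] = -0.0000 N (tension)
  F[4-5] = +0.0000 N (tension)
  Rx@0 = -288.5200 N
  Ry@0 = +630.4014 N
  Ry@4 = +659.0586 N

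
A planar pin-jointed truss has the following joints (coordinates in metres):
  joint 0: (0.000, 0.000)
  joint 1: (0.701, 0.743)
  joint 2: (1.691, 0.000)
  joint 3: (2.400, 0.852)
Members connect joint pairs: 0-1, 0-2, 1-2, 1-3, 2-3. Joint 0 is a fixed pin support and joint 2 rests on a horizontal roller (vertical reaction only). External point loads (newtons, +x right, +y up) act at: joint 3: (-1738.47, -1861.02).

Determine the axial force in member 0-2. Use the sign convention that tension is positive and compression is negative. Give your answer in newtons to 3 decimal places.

N=4 nodes, M=5 members, R=3 reactions → 2N=8, M+R=8
member 0 (0-1): L=1.0215, (cx,cy)=(0.6862,0.7274)
member 1 (0-2): L=1.6910, (cx,cy)=(1.0000,0.0000)
member 2 (1-2): L=1.2378, (cx,cy)=(0.7998,-0.6003)
member 3 (1-3): L=1.7025, (cx,cy)=(0.9979,0.0640)
member 4 (2-3): L=1.1084, (cx,cy)=(0.6397,0.7687)
solve A·x = −loads:
  F[0-1] = -131.4768 N (compression)
  F[0-2] = -1648.2441 N (compression)
  F[1-2] = +137.8873 N (tension)
  F[1-3] = -200.9212 N (compression)
  F[2-3] = -2404.3722 N (compression)
  Rx@0 = +1738.4700 N
  Ry@0 = +95.6317 N
  Ry@2 = +1765.3883 N

-1648.244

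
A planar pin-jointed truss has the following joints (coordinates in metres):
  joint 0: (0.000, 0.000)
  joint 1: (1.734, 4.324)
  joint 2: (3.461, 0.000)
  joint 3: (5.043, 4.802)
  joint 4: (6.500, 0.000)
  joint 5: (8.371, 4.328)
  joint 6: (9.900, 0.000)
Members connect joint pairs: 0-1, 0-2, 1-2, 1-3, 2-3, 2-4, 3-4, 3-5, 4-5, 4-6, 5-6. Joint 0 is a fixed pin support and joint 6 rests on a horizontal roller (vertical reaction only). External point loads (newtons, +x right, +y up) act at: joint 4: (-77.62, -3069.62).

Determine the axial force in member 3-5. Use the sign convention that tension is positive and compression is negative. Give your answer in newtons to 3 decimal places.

N=7 nodes, M=11 members, R=3 reactions → 2N=14, M+R=14
member 0 (0-1): L=4.6587, (cx,cy)=(0.3722,0.9282)
member 1 (0-2): L=3.4610, (cx,cy)=(1.0000,0.0000)
member 2 (1-2): L=4.6561, (cx,cy)=(0.3709,-0.9287)
member 3 (1-3): L=3.3433, (cx,cy)=(0.9897,0.1430)
member 4 (2-3): L=5.0559, (cx,cy)=(0.3129,0.9498)
member 5 (2-4): L=3.0390, (cx,cy)=(1.0000,0.0000)
member 6 (3-4): L=5.0182, (cx,cy)=(0.2903,-0.9569)
member 7 (3-5): L=3.3616, (cx,cy)=(0.9900,-0.1410)
member 8 (4-5): L=4.7151, (cx,cy)=(0.3968,0.9179)
member 9 (4-6): L=3.4000, (cx,cy)=(1.0000,0.0000)
member 10 (5-6): L=4.5901, (cx,cy)=(0.3331,-0.9429)
solve A·x = −loads:
  F[0-1] = -1135.8209 N (compression)
  F[0-2] = +345.1379 N (tension)
  F[1-2] = +1011.0919 N (tension)
  F[1-3] = -806.0620 N (compression)
  F[2-3] = -988.6129 N (compression)
  F[2-4] = +1029.5012 N (tension)
  F[3-4] = +1323.6555 N (tension)
  F[3-5] = -1506.4891 N (compression)
  F[4-5] = +1964.2478 N (tension)
  F[4-6] = +712.0049 N (tension)
  F[5-6] = -2137.4791 N (compression)
  Rx@0 = +77.6200 N
  Ry@0 = +1054.2129 N
  Ry@6 = +2015.4071 N

-1506.489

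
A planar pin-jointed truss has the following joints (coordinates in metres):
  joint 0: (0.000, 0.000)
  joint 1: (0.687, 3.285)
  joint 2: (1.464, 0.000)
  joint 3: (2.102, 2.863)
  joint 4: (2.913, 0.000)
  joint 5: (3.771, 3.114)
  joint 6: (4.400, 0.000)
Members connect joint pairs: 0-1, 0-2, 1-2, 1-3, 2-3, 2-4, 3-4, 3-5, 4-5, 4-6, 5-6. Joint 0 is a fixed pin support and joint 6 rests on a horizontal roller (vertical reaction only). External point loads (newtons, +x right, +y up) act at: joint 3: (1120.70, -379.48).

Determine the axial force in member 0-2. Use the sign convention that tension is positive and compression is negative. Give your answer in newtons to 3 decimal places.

N=7 nodes, M=11 members, R=3 reactions → 2N=14, M+R=14
member 0 (0-1): L=3.3561, (cx,cy)=(0.2047,0.9788)
member 1 (0-2): L=1.4640, (cx,cy)=(1.0000,0.0000)
member 2 (1-2): L=3.3756, (cx,cy)=(0.2302,-0.9731)
member 3 (1-3): L=1.4766, (cx,cy)=(0.9583,-0.2858)
member 4 (2-3): L=2.9332, (cx,cy)=(0.2175,0.9761)
member 5 (2-4): L=1.4490, (cx,cy)=(1.0000,0.0000)
member 6 (3-4): L=2.9756, (cx,cy)=(0.2725,-0.9621)
member 7 (3-5): L=1.6878, (cx,cy)=(0.9889,0.1487)
member 8 (4-5): L=3.2300, (cx,cy)=(0.2656,0.9641)
member 9 (4-6): L=1.4870, (cx,cy)=(1.0000,0.0000)
member 10 (5-6): L=3.1769, (cx,cy)=(0.1980,-0.9802)
solve A·x = −loads:
  F[0-1] = +542.5154 N (tension)
  F[0-2] = +1009.6450 N (tension)
  F[1-2] = -623.7107 N (compression)
  F[1-3] = +265.7019 N (tension)
  F[2-3] = +621.8512 N (tension)
  F[2-4] = +730.8226 N (tension)
  F[3-4] = -1017.2303 N (compression)
  F[3-5] = -458.6817 N (compression)
  F[4-5] = +1015.1920 N (tension)
  F[4-6] = +183.9142 N (tension)
  F[5-6] = -928.8959 N (compression)
  Rx@0 = -1120.7000 N
  Ry@0 = -531.0271 N
  Ry@6 = +910.5071 N

1009.645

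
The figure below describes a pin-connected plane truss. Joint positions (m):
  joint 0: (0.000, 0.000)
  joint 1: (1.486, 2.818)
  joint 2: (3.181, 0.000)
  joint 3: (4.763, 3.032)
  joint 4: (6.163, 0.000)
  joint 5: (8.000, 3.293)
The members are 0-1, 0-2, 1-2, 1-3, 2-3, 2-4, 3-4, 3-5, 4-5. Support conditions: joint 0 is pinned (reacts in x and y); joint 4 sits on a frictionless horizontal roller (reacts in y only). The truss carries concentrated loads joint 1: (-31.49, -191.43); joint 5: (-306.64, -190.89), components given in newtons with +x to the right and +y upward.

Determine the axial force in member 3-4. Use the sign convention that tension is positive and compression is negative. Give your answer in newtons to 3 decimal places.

64.202

N=6 nodes, M=9 members, R=3 reactions → 2N=12, M+R=12
member 0 (0-1): L=3.1858, (cx,cy)=(0.4664,0.8846)
member 1 (0-2): L=3.1810, (cx,cy)=(1.0000,0.0000)
member 2 (1-2): L=3.2885, (cx,cy)=(0.5154,-0.8569)
member 3 (1-3): L=3.2840, (cx,cy)=(0.9979,0.0652)
member 4 (2-3): L=3.4199, (cx,cy)=(0.4626,0.8866)
member 5 (2-4): L=2.9820, (cx,cy)=(1.0000,0.0000)
member 6 (3-4): L=3.3396, (cx,cy)=(0.4192,-0.9079)
member 7 (3-5): L=3.2475, (cx,cy)=(0.9968,0.0804)
member 8 (4-5): L=3.7707, (cx,cy)=(0.4872,0.8733)
solve A·x = −loads:
  F[0-1] = -301.4148 N (compression)
  F[0-2] = -197.5366 N (compression)
  F[1-2] = +76.4232 N (tension)
  F[1-3] = -148.8108 N (compression)
  F[2-3] = -73.8678 N (compression)
  F[2-4] = -123.9753 N (compression)
  F[3-4] = +64.2018 N (tension)
  F[3-5] = -210.2589 N (compression)
  F[4-5] = -199.2334 N (compression)
  Rx@0 = +338.1300 N
  Ry@0 = +266.6165 N
  Ry@4 = +115.7035 N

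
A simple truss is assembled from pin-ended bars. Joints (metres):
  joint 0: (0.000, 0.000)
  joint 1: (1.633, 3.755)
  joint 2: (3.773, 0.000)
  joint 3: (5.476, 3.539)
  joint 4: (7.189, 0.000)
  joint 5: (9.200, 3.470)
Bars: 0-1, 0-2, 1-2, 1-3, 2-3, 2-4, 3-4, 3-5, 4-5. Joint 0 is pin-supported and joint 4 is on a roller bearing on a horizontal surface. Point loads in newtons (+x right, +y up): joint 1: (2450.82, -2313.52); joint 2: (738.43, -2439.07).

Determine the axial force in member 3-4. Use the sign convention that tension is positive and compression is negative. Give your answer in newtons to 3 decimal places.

-3428.219

N=6 nodes, M=9 members, R=3 reactions → 2N=12, M+R=12
member 0 (0-1): L=4.0947, (cx,cy)=(0.3988,0.9170)
member 1 (0-2): L=3.7730, (cx,cy)=(1.0000,0.0000)
member 2 (1-2): L=4.3220, (cx,cy)=(0.4951,-0.8688)
member 3 (1-3): L=3.8491, (cx,cy)=(0.9984,-0.0561)
member 4 (2-3): L=3.9274, (cx,cy)=(0.4336,0.9011)
member 5 (2-4): L=3.4160, (cx,cy)=(1.0000,0.0000)
member 6 (3-4): L=3.9318, (cx,cy)=(0.4357,-0.9001)
member 7 (3-5): L=3.7246, (cx,cy)=(0.9998,-0.0185)
member 8 (4-5): L=4.0106, (cx,cy)=(0.5014,0.8652)
solve A·x = −loads:
  F[0-1] = -1817.6462 N (compression)
  F[0-2] = +3914.1391 N (tension)
  F[1-2] = -556.7068 N (compression)
  F[1-3] = -2904.6374 N (compression)
  F[2-3] = +3243.5377 N (tension)
  F[2-4] = +1493.6085 N (tension)
  F[3-4] = -3428.2192 N (compression)
  F[3-5] = -0.0000 N (compression)
  F[4-5] = +0.0000 N (tension)
  Rx@0 = -3189.2500 N
  Ry@0 = +1666.8453 N
  Ry@4 = +3085.7447 N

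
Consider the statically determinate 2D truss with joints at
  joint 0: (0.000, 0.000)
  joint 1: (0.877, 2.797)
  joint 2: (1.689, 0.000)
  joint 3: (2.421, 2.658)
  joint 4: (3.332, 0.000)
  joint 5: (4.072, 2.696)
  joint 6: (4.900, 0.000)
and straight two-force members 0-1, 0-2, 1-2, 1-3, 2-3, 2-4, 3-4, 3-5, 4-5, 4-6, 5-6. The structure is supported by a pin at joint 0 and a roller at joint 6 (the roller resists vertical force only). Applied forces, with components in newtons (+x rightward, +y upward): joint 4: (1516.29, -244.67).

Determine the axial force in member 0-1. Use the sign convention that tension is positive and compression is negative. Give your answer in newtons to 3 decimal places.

-82.053

N=7 nodes, M=11 members, R=3 reactions → 2N=14, M+R=14
member 0 (0-1): L=2.9313, (cx,cy)=(0.2992,0.9542)
member 1 (0-2): L=1.6890, (cx,cy)=(1.0000,0.0000)
member 2 (1-2): L=2.9125, (cx,cy)=(0.2788,-0.9603)
member 3 (1-3): L=1.5502, (cx,cy)=(0.9960,-0.0897)
member 4 (2-3): L=2.7570, (cx,cy)=(0.2655,0.9641)
member 5 (2-4): L=1.6430, (cx,cy)=(1.0000,0.0000)
member 6 (3-4): L=2.8098, (cx,cy)=(0.3242,-0.9460)
member 7 (3-5): L=1.6514, (cx,cy)=(0.9997,0.0230)
member 8 (4-5): L=2.7957, (cx,cy)=(0.2647,0.9643)
member 9 (4-6): L=1.5680, (cx,cy)=(1.0000,0.0000)
member 10 (5-6): L=2.8203, (cx,cy)=(0.2936,-0.9559)
solve A·x = −loads:
  F[0-1] = -82.0529 N (compression)
  F[0-2] = +1540.8392 N (tension)
  F[1-2] = +86.0780 N (tension)
  F[1-3] = -48.7441 N (compression)
  F[2-3] = -85.7424 N (compression)
  F[2-4] = +1587.6033 N (tension)
  F[3-4] = +80.3960 N (tension)
  F[3-5] = -97.4054 N (compression)
  F[4-5] = +174.8534 N (tension)
  F[4-6] = +51.0976 N (tension)
  F[5-6] = -174.0454 N (compression)
  Rx@0 = -1516.2900 N
  Ry@0 = +78.2944 N
  Ry@6 = +166.3756 N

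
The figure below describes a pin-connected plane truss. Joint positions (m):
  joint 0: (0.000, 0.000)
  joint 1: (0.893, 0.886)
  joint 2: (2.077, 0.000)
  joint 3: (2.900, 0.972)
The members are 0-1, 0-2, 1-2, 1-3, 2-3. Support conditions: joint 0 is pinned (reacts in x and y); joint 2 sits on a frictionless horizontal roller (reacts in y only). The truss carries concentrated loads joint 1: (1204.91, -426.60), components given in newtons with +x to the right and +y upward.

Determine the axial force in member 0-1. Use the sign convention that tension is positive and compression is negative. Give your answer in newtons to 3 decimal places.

384.488

N=4 nodes, M=5 members, R=3 reactions → 2N=8, M+R=8
member 0 (0-1): L=1.2580, (cx,cy)=(0.7099,0.7043)
member 1 (0-2): L=2.0770, (cx,cy)=(1.0000,0.0000)
member 2 (1-2): L=1.4788, (cx,cy)=(0.8006,-0.5991)
member 3 (1-3): L=2.0088, (cx,cy)=(0.9991,0.0428)
member 4 (2-3): L=1.2736, (cx,cy)=(0.6462,0.7632)
solve A·x = −loads:
  F[0-1] = +384.4878 N (tension)
  F[0-2] = +931.9684 N (tension)
  F[1-2] = -1164.0167 N (compression)
  F[1-3] = -0.0000 N (compression)
  F[2-3] = +0.0000 N (tension)
  Rx@0 = -1204.9100 N
  Ry@0 = -270.8021 N
  Ry@2 = +697.4021 N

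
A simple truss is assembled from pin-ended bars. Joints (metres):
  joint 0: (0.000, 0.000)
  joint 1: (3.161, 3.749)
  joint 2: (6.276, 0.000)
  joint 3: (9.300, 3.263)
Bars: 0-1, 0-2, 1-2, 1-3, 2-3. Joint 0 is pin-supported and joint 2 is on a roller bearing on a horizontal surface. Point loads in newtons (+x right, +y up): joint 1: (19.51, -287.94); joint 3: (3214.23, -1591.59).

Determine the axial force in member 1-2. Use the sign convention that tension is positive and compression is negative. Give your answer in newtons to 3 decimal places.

N=4 nodes, M=5 members, R=3 reactions → 2N=8, M+R=8
member 0 (0-1): L=4.9038, (cx,cy)=(0.6446,0.7645)
member 1 (0-2): L=6.2760, (cx,cy)=(1.0000,0.0000)
member 2 (1-2): L=4.8742, (cx,cy)=(0.6391,-0.7691)
member 3 (1-3): L=6.1582, (cx,cy)=(0.9969,-0.0789)
member 4 (2-3): L=4.4488, (cx,cy)=(0.6797,0.7335)
solve A·x = −loads:
  F[0-1] = +3017.2845 N (tension)
  F[0-2] = +1288.7785 N (tension)
  F[1-2] = -3823.1416 N (compression)
  F[1-3] = +4382.3899 N (tension)
  F[2-3] = -1698.4428 N (compression)
  Rx@0 = -3233.7400 N
  Ry@0 = -2306.7576 N
  Ry@2 = +4186.2876 N

-3823.142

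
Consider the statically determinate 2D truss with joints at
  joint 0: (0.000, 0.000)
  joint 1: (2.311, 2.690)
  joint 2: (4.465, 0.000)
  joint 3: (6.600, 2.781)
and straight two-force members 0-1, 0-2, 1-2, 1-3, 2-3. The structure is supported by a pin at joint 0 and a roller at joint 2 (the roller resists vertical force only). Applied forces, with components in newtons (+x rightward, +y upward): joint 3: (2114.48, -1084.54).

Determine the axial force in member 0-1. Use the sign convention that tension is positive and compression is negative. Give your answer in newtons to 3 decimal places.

2419.950

N=4 nodes, M=5 members, R=3 reactions → 2N=8, M+R=8
member 0 (0-1): L=3.5464, (cx,cy)=(0.6517,0.7585)
member 1 (0-2): L=4.4650, (cx,cy)=(1.0000,0.0000)
member 2 (1-2): L=3.4461, (cx,cy)=(0.6250,-0.7806)
member 3 (1-3): L=4.2900, (cx,cy)=(0.9998,0.0212)
member 4 (2-3): L=3.5060, (cx,cy)=(0.6090,0.7932)
solve A·x = −loads:
  F[0-1] = +2419.9496 N (tension)
  F[0-2] = +537.5195 N (tension)
  F[1-2] = -2270.1101 N (compression)
  F[1-3] = +2996.5645 N (tension)
  F[2-3] = -1447.4208 N (compression)
  Rx@0 = -2114.4800 N
  Ry@0 = -1835.5793 N
  Ry@2 = +2920.1193 N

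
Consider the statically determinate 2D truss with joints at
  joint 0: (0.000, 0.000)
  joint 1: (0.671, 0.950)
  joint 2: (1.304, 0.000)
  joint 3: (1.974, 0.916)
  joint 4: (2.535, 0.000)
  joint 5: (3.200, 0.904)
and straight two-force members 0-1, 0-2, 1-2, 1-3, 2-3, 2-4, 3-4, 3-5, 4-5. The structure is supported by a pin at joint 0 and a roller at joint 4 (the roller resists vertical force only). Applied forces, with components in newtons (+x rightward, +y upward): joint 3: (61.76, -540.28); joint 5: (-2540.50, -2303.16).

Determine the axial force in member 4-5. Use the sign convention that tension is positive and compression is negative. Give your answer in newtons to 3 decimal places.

-2869.410

N=6 nodes, M=9 members, R=3 reactions → 2N=12, M+R=12
member 0 (0-1): L=1.1631, (cx,cy)=(0.5769,0.8168)
member 1 (0-2): L=1.3040, (cx,cy)=(1.0000,0.0000)
member 2 (1-2): L=1.1416, (cx,cy)=(0.5545,-0.8322)
member 3 (1-3): L=1.3034, (cx,cy)=(0.9997,-0.0261)
member 4 (2-3): L=1.1349, (cx,cy)=(0.5904,0.8071)
member 5 (2-4): L=1.2310, (cx,cy)=(1.0000,0.0000)
member 6 (3-4): L=1.0741, (cx,cy)=(0.5223,-0.8528)
member 7 (3-5): L=1.2261, (cx,cy)=(1.0000,-0.0098)
member 8 (4-5): L=1.1222, (cx,cy)=(0.5926,0.8055)
solve A·x = −loads:
  F[0-1] = -488.5251 N (compression)
  F[0-2] = -2196.9004 N (compression)
  F[1-2] = +496.9720 N (tension)
  F[1-3] = -557.5994 N (compression)
  F[2-3] = -512.3973 N (compression)
  F[2-4] = -1618.8263 N (compression)
  F[3-4] = -155.9946 N (compression)
  F[3-5] = -840.2413 N (compression)
  F[4-5] = -2869.4096 N (compression)
  Rx@0 = +2478.7400 N
  Ry@0 = +399.0278 N
  Ry@4 = +2444.4122 N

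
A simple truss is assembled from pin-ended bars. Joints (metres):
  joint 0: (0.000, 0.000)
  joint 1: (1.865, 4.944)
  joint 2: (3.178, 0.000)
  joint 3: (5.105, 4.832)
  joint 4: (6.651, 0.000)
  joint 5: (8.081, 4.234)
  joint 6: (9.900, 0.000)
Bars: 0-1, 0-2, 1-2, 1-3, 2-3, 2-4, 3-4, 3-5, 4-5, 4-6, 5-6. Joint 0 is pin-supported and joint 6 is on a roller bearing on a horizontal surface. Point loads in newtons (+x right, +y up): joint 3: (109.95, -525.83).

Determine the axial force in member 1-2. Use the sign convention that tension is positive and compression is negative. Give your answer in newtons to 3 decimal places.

N=7 nodes, M=11 members, R=3 reactions → 2N=14, M+R=14
member 0 (0-1): L=5.2841, (cx,cy)=(0.3529,0.9356)
member 1 (0-2): L=3.1780, (cx,cy)=(1.0000,0.0000)
member 2 (1-2): L=5.1154, (cx,cy)=(0.2567,-0.9665)
member 3 (1-3): L=3.2419, (cx,cy)=(0.9994,-0.0345)
member 4 (2-3): L=5.2021, (cx,cy)=(0.3704,0.9289)
member 5 (2-4): L=3.4730, (cx,cy)=(1.0000,0.0000)
member 6 (3-4): L=5.0733, (cx,cy)=(0.3047,-0.9524)
member 7 (3-5): L=3.0355, (cx,cy)=(0.9804,-0.1970)
member 8 (4-5): L=4.4690, (cx,cy)=(0.3200,0.9474)
member 9 (4-6): L=3.2490, (cx,cy)=(1.0000,0.0000)
member 10 (5-6): L=4.6082, (cx,cy)=(0.3947,-0.9188)
solve A·x = −loads:
  F[0-1] = -214.8446 N (compression)
  F[0-2] = +185.7789 N (tension)
  F[1-2] = +212.6502 N (tension)
  F[1-3] = -130.4892 N (compression)
  F[2-3] = -221.2666 N (compression)
  F[2-4] = +322.3250 N (tension)
  F[3-4] = -291.7892 N (compression)
  F[3-5] = -238.0728 N (compression)
  F[4-5] = +293.3338 N (tension)
  F[4-6] = +139.5450 N (tension)
  F[5-6] = -353.5191 N (compression)
  Rx@0 = -109.9500 N
  Ry@0 = +201.0178 N
  Ry@6 = +324.8122 N

212.650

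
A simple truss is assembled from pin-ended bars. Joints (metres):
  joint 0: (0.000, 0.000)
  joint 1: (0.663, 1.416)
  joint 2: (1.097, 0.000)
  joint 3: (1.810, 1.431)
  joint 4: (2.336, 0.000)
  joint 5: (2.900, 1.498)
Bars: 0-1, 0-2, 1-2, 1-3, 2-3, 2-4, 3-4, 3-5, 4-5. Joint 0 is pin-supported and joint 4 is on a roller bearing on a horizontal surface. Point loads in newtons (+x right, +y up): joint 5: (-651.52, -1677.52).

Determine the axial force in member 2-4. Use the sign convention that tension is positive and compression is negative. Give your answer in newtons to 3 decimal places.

-635.354

N=6 nodes, M=9 members, R=3 reactions → 2N=12, M+R=12
member 0 (0-1): L=1.5635, (cx,cy)=(0.4240,0.9056)
member 1 (0-2): L=1.0970, (cx,cy)=(1.0000,0.0000)
member 2 (1-2): L=1.4810, (cx,cy)=(0.2930,-0.9561)
member 3 (1-3): L=1.1471, (cx,cy)=(0.9999,0.0131)
member 4 (2-3): L=1.5988, (cx,cy)=(0.4460,0.8951)
member 5 (2-4): L=1.2390, (cx,cy)=(1.0000,0.0000)
member 6 (3-4): L=1.5246, (cx,cy)=(0.3450,-0.9386)
member 7 (3-5): L=1.0921, (cx,cy)=(0.9981,0.0614)
member 8 (4-5): L=1.6007, (cx,cy)=(0.3524,0.9359)
solve A·x = −loads:
  F[0-1] = -14.1123 N (compression)
  F[0-2] = -645.5358 N (compression)
  F[1-2] = +13.2326 N (tension)
  F[1-3] = -9.8627 N (compression)
  F[2-3] = -14.1352 N (compression)
  F[2-4] = -635.3544 N (compression)
  F[3-4] = +12.2806 N (tension)
  F[3-5] = -20.4410 N (compression)
  F[4-5] = -1791.1384 N (compression)
  Rx@0 = +651.5200 N
  Ry@0 = +12.7807 N
  Ry@4 = +1664.7393 N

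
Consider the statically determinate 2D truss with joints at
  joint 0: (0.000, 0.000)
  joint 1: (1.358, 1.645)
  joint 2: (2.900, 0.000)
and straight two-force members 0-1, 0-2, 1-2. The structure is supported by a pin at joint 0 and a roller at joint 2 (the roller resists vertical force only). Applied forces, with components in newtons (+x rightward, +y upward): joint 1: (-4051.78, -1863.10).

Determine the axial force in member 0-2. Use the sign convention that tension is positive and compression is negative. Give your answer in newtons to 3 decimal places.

-1336.612

N=3 nodes, M=3 members, R=3 reactions → 2N=6, M+R=6
member 0 (0-1): L=2.1331, (cx,cy)=(0.6366,0.7712)
member 1 (0-2): L=2.9000, (cx,cy)=(1.0000,0.0000)
member 2 (1-2): L=2.2547, (cx,cy)=(0.6839,-0.7296)
solve A·x = −loads:
  F[0-1] = -4264.9280 N (compression)
  F[0-2] = -1336.6117 N (compression)
  F[1-2] = +1954.4054 N (tension)
  Rx@0 = +4051.7800 N
  Ry@0 = +3288.9925 N
  Ry@2 = -1425.8925 N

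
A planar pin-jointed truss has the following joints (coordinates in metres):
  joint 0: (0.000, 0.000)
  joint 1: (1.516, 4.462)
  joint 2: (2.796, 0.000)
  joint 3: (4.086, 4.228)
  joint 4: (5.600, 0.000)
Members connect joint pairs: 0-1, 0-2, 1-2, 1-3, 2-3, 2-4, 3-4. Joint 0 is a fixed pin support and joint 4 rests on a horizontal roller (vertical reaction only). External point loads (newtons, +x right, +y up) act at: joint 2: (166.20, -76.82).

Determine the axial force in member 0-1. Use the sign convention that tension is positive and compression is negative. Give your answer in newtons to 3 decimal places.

N=5 nodes, M=7 members, R=3 reactions → 2N=10, M+R=10
member 0 (0-1): L=4.7125, (cx,cy)=(0.3217,0.9468)
member 1 (0-2): L=2.7960, (cx,cy)=(1.0000,0.0000)
member 2 (1-2): L=4.6420, (cx,cy)=(0.2757,-0.9612)
member 3 (1-3): L=2.5806, (cx,cy)=(0.9959,-0.0907)
member 4 (2-3): L=4.4204, (cx,cy)=(0.2918,0.9565)
member 5 (2-4): L=2.8040, (cx,cy)=(1.0000,0.0000)
member 6 (3-4): L=4.4909, (cx,cy)=(0.3371,-0.9415)
solve A·x = −loads:
  F[0-1] = -40.6244 N (compression)
  F[0-2] = +179.2687 N (tension)
  F[1-2] = +42.3606 N (tension)
  F[1-3] = -24.8519 N (compression)
  F[2-3] = +37.7447 N (tension)
  F[2-4] = +13.7345 N (tension)
  F[3-4] = -40.7401 N (compression)
  Rx@0 = -166.2000 N
  Ry@0 = +38.4649 N
  Ry@4 = +38.3551 N

-40.624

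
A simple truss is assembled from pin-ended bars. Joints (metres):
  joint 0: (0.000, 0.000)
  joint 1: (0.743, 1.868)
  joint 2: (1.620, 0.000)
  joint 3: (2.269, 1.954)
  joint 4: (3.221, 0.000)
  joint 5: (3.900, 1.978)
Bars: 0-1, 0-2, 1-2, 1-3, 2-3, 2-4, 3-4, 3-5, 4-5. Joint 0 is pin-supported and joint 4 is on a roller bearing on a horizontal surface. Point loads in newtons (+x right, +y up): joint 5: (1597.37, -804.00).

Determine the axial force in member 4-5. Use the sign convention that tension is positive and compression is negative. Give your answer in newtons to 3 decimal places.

N=6 nodes, M=9 members, R=3 reactions → 2N=12, M+R=12
member 0 (0-1): L=2.0103, (cx,cy)=(0.3696,0.9292)
member 1 (0-2): L=1.6200, (cx,cy)=(1.0000,0.0000)
member 2 (1-2): L=2.0636, (cx,cy)=(0.4250,-0.9052)
member 3 (1-3): L=1.5284, (cx,cy)=(0.9984,0.0563)
member 4 (2-3): L=2.0590, (cx,cy)=(0.3152,0.9490)
member 5 (2-4): L=1.6010, (cx,cy)=(1.0000,0.0000)
member 6 (3-4): L=2.1736, (cx,cy)=(0.4380,-0.8990)
member 7 (3-5): L=1.6312, (cx,cy)=(0.9999,0.0147)
member 8 (4-5): L=2.0913, (cx,cy)=(0.3247,0.9458)
solve A·x = −loads:
  F[0-1] = +1238.0856 N (tension)
  F[0-2] = +1139.7872 N (tension)
  F[1-2] = -1210.3879 N (compression)
  F[1-3] = +973.5158 N (tension)
  F[2-3] = +1154.4997 N (tension)
  F[2-4] = +261.4894 N (tension)
  F[3-4] = -1248.8781 N (compression)
  F[3-5] = +1883.0787 N (tension)
  F[4-5] = -879.3454 N (compression)
  Rx@0 = -1597.3700 N
  Ry@0 = -1150.4234 N
  Ry@4 = +1954.4234 N

-879.345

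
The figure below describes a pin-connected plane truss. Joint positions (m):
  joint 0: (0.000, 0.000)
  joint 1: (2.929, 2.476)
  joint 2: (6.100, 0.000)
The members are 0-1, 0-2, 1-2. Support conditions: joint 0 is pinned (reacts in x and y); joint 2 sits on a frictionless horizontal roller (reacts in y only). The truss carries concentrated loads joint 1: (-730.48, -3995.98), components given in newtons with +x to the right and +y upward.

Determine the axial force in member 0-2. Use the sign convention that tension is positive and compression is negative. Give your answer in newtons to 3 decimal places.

2077.572

N=3 nodes, M=3 members, R=3 reactions → 2N=6, M+R=6
member 0 (0-1): L=3.8353, (cx,cy)=(0.7637,0.6456)
member 1 (0-2): L=6.1000, (cx,cy)=(1.0000,0.0000)
member 2 (1-2): L=4.0232, (cx,cy)=(0.7882,-0.6154)
solve A·x = −loads:
  F[0-1] = -3676.9388 N (compression)
  F[0-2] = +2077.5716 N (tension)
  F[1-2] = -2635.8888 N (compression)
  Rx@0 = +730.4800 N
  Ry@0 = +2373.7576 N
  Ry@2 = +1622.2224 N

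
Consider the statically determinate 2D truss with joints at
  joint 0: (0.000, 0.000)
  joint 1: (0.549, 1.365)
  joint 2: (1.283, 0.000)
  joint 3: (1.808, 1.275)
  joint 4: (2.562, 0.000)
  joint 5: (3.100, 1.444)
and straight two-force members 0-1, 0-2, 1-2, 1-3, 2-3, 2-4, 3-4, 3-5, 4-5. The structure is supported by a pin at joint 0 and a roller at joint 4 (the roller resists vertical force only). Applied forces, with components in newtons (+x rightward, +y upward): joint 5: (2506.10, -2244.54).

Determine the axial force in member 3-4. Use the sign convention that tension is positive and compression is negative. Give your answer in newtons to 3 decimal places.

-1654.639

N=6 nodes, M=9 members, R=3 reactions → 2N=12, M+R=12
member 0 (0-1): L=1.4713, (cx,cy)=(0.3731,0.9278)
member 1 (0-2): L=1.2830, (cx,cy)=(1.0000,0.0000)
member 2 (1-2): L=1.5498, (cx,cy)=(0.4736,-0.8807)
member 3 (1-3): L=1.2622, (cx,cy)=(0.9975,-0.0713)
member 4 (2-3): L=1.3789, (cx,cy)=(0.3807,0.9247)
member 5 (2-4): L=1.2790, (cx,cy)=(1.0000,0.0000)
member 6 (3-4): L=1.4813, (cx,cy)=(0.5090,-0.8608)
member 7 (3-5): L=1.3030, (cx,cy)=(0.9916,0.1297)
member 8 (4-5): L=1.5410, (cx,cy)=(0.3491,0.9371)
solve A·x = −loads:
  F[0-1] = +2030.4877 N (tension)
  F[0-2] = +1748.4280 N (tension)
  F[1-2] = -2288.3769 N (compression)
  F[1-3] = +1846.1453 N (tension)
  F[2-3] = +2179.6404 N (tension)
  F[2-4] = -165.2440 N (compression)
  F[3-4] = -1654.6392 N (compression)
  F[3-5] = +3543.5278 N (tension)
  F[4-5] = -2885.7235 N (compression)
  Rx@0 = -2506.1000 N
  Ry@0 = -1883.8294 N
  Ry@4 = +4128.3694 N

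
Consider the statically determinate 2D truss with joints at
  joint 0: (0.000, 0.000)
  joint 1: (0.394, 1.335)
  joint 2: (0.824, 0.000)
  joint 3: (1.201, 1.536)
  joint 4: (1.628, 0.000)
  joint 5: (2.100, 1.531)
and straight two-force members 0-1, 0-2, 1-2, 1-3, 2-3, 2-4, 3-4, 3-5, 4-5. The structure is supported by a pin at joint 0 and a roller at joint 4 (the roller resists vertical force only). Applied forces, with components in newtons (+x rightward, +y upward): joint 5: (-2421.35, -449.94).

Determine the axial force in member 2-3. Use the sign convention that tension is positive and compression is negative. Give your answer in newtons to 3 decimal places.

N=6 nodes, M=9 members, R=3 reactions → 2N=12, M+R=12
member 0 (0-1): L=1.3919, (cx,cy)=(0.2831,0.9591)
member 1 (0-2): L=0.8240, (cx,cy)=(1.0000,0.0000)
member 2 (1-2): L=1.4025, (cx,cy)=(0.3066,-0.9518)
member 3 (1-3): L=0.8317, (cx,cy)=(0.9704,0.2417)
member 4 (2-3): L=1.5816, (cx,cy)=(0.2384,0.9712)
member 5 (2-4): L=0.8040, (cx,cy)=(1.0000,0.0000)
member 6 (3-4): L=1.5942, (cx,cy)=(0.2678,-0.9635)
member 7 (3-5): L=0.8990, (cx,cy)=(1.0000,-0.0056)
member 8 (4-5): L=1.6021, (cx,cy)=(0.2946,0.9556)
solve A·x = −loads:
  F[0-1] = -2238.1676 N (compression)
  F[0-2] = -1787.8125 N (compression)
  F[1-2] = +1934.2799 N (tension)
  F[1-3] = -1264.0340 N (compression)
  F[2-3] = -1895.7765 N (compression)
  F[2-4] = -742.8970 N (compression)
  F[3-4] = +2241.1888 N (tension)
  F[3-5] = -2278.7637 N (compression)
  F[4-5] = -484.0995 N (compression)
  Rx@0 = +2421.3500 N
  Ry@0 = +2146.6309 N
  Ry@4 = -1696.6909 N

-1895.776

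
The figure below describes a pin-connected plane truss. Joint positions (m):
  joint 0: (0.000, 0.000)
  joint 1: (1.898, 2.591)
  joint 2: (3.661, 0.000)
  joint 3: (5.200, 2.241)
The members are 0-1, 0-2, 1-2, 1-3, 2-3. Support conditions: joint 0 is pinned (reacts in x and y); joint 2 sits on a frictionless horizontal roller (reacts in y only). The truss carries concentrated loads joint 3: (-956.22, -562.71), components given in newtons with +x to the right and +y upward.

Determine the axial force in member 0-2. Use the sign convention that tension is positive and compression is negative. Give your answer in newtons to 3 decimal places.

N=4 nodes, M=5 members, R=3 reactions → 2N=8, M+R=8
member 0 (0-1): L=3.2118, (cx,cy)=(0.5909,0.8067)
member 1 (0-2): L=3.6610, (cx,cy)=(1.0000,0.0000)
member 2 (1-2): L=3.1339, (cx,cy)=(0.5626,-0.8268)
member 3 (1-3): L=3.3205, (cx,cy)=(0.9944,-0.1054)
member 4 (2-3): L=2.7186, (cx,cy)=(0.5661,0.8243)
solve A·x = −loads:
  F[0-1] = -432.3460 N (compression)
  F[0-2] = -700.7272 N (compression)
  F[1-2] = +489.9549 N (tension)
  F[1-3] = -534.0943 N (compression)
  F[2-3] = -750.9195 N (compression)
  Rx@0 = +956.2200 N
  Ry@0 = +348.7786 N
  Ry@2 = +213.9314 N

-700.727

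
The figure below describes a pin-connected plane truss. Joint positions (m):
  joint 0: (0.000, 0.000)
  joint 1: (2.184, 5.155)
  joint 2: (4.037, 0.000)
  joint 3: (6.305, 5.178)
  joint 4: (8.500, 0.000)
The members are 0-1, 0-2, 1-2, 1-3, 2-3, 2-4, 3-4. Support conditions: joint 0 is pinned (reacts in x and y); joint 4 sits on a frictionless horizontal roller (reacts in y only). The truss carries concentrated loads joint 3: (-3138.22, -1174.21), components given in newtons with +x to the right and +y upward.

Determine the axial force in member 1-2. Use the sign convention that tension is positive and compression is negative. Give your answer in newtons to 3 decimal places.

2343.436

N=5 nodes, M=7 members, R=3 reactions → 2N=10, M+R=10
member 0 (0-1): L=5.5986, (cx,cy)=(0.3901,0.9208)
member 1 (0-2): L=4.0370, (cx,cy)=(1.0000,0.0000)
member 2 (1-2): L=5.4779, (cx,cy)=(0.3383,-0.9411)
member 3 (1-3): L=4.1211, (cx,cy)=(1.0000,0.0056)
member 4 (2-3): L=5.6529, (cx,cy)=(0.4012,0.9160)
member 5 (2-4): L=4.4630, (cx,cy)=(1.0000,0.0000)
member 6 (3-4): L=5.6240, (cx,cy)=(0.3903,-0.9207)
solve A·x = −loads:
  F[0-1] = -2405.5372 N (compression)
  F[0-2] = -2199.8193 N (compression)
  F[1-2] = +2343.4357 N (tension)
  F[1-3] = -1731.1345 N (compression)
  F[2-3] = -2407.5574 N (compression)
  F[2-4] = -441.1798 N (compression)
  F[3-4] = +1130.3911 N (tension)
  Rx@0 = +3138.2200 N
  Ry@0 = +2214.9522 N
  Ry@4 = -1040.7422 N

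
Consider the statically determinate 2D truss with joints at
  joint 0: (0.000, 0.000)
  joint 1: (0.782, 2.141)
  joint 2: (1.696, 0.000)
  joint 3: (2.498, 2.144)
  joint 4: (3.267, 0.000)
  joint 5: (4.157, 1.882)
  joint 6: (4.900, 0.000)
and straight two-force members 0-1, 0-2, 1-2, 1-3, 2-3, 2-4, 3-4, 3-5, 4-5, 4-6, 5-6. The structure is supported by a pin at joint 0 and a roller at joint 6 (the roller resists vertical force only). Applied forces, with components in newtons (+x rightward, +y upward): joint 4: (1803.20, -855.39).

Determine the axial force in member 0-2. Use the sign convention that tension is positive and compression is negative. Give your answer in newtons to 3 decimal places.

N=7 nodes, M=11 members, R=3 reactions → 2N=14, M+R=14
member 0 (0-1): L=2.2793, (cx,cy)=(0.3431,0.9393)
member 1 (0-2): L=1.6960, (cx,cy)=(1.0000,0.0000)
member 2 (1-2): L=2.3279, (cx,cy)=(0.3926,-0.9197)
member 3 (1-3): L=1.7160, (cx,cy)=(1.0000,0.0017)
member 4 (2-3): L=2.2891, (cx,cy)=(0.3504,0.9366)
member 5 (2-4): L=1.5710, (cx,cy)=(1.0000,0.0000)
member 6 (3-4): L=2.2777, (cx,cy)=(0.3376,-0.9413)
member 7 (3-5): L=1.6796, (cx,cy)=(0.9878,-0.1560)
member 8 (4-5): L=2.0818, (cx,cy)=(0.4275,0.9040)
member 9 (4-6): L=1.6330, (cx,cy)=(1.0000,0.0000)
member 10 (5-6): L=2.0234, (cx,cy)=(0.3672,-0.9301)
solve A·x = −loads:
  F[0-1] = -303.4920 N (compression)
  F[0-2] = +1907.3224 N (tension)
  F[1-2] = +309.5329 N (tension)
  F[1-3] = -225.6525 N (compression)
  F[2-3] = -303.9424 N (compression)
  F[2-4] = +2135.3406 N (tension)
  F[3-4] = +380.1111 N (tension)
  F[3-5] = -466.1788 N (compression)
  F[4-5] = +550.4327 N (tension)
  F[4-6] = +225.1575 N (tension)
  F[5-6] = -613.1547 N (compression)
  Rx@0 = -1803.2000 N
  Ry@0 = +285.0718 N
  Ry@6 = +570.3182 N

1907.322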